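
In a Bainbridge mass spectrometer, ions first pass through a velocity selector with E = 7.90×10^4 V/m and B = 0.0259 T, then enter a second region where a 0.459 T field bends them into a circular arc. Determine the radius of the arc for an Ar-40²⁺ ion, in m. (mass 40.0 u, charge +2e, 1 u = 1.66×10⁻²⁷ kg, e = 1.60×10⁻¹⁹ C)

The selector passes v = E/B = 7.90×10^4/0.0259 = 3.05×10^6 m/s.
In the deflection region, r = mv/(qB₂) = (6.64×10^-26)(3.05×10^6) / [(2×1.60×10^-19)(0.459)] = 1.38 m.

r ≈ 1.38 m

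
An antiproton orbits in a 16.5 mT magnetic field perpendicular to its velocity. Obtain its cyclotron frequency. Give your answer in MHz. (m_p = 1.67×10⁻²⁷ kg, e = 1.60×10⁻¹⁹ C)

f ≈ 0.252 MHz

f = qB/(2πm) = (1×1.60×10^-19)(0.0165) / [2π(1.67×10^-27)] = 2.52×10^5 Hz.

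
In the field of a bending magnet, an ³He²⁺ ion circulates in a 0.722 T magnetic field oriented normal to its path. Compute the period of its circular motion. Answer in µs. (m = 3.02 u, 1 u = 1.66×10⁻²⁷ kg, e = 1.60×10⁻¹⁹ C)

T ≈ 0.136 µs

The cyclotron period is independent of speed: T = 2πm/(qB).
T = 2π(5.01×10^-27) / [(2×1.60×10^-19)(0.722)] = 1.36×10^-7 s.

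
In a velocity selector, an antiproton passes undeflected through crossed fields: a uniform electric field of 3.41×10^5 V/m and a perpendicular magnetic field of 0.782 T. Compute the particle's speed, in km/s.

v ≈ 436 km/s

For zero net force, qE = qvB, so v = E/B.
v = (3.41×10^5) / (0.782) = 4.36×10^5 m/s.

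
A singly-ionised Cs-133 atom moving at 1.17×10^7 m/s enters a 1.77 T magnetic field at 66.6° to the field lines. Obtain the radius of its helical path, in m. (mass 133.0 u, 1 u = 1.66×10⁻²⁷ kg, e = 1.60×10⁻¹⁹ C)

r ≈ 8.37 m

Only the perpendicular component v⊥ = v sin66.6° = 1.07×10^7 m/s is bent by the field.
r = m v⊥ /(qB) = (2.21×10^-25)(1.07×10^7) / [(1×1.60×10^-19)(1.77)] = 8.37 m.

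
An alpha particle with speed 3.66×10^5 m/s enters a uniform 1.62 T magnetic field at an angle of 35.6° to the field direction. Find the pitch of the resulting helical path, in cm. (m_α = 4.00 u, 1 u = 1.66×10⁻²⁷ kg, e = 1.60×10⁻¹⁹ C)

The velocity component along B is v∥ = v cos35.6° = 2.98×10^5 m/s.
The cyclotron period T = 2πm/(qB) = 8.05×10^-8 s is set by m, q, B alone.
Pitch = v∥·T = (2.98×10^5)(8.05×10^-8) = 0.0240 m.

pitch ≈ 2.40 cm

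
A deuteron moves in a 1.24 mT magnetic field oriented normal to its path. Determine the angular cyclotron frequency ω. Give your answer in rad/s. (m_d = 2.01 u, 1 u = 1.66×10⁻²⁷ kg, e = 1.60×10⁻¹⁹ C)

ω ≈ 5.95×10^4 rad/s

ω = qB/m = (1×1.60×10^-19)(1.24×10^-3) / (3.34×10^-27) = 5.95×10^4 rad/s.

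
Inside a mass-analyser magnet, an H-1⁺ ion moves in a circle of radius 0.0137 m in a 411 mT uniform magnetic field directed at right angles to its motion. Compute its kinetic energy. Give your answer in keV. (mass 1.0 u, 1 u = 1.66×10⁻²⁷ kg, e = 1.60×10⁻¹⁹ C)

K ≈ 1.53 keV

v = qBr/m = (1×1.60×10^-19)(0.411)(0.0137) / (1.66×10^-27) = 5.43×10^5 m/s.
K = ½mv² = 0.5·(1.66×10^-27)·(5.43×10^5)² = 2.44×10^-16 J = 1.53 keV.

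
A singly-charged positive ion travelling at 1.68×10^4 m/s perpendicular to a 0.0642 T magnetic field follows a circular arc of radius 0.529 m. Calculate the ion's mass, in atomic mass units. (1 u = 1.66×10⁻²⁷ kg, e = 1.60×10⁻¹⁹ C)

m ≈ 195 u

qvB = mv²/r ⇒ m = qBr/v.
m = (1×1.60×10^-19)(0.0642)(0.529) / (1.68×10^4) = 3.23×10^-25 kg = 195 u.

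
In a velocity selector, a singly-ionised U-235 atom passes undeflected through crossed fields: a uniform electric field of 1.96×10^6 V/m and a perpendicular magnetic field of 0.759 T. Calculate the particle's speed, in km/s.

For zero net force, qE = qvB, so v = E/B.
v = (1.96×10^6) / (0.759) = 2.58×10^6 m/s.

v ≈ 2580 km/s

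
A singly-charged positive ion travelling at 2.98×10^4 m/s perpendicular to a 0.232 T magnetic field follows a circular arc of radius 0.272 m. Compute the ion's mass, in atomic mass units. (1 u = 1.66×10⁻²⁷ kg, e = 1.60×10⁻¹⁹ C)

m ≈ 204 u

qvB = mv²/r ⇒ m = qBr/v.
m = (1×1.60×10^-19)(0.232)(0.272) / (2.98×10^4) = 3.39×10^-25 kg = 204 u.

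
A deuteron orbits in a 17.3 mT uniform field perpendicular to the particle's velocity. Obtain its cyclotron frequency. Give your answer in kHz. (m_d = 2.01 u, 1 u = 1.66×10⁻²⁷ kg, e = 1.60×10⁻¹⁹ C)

f = qB/(2πm) = (1×1.60×10^-19)(0.0173) / [2π(3.34×10^-27)] = 1.32×10^5 Hz.

f ≈ 132 kHz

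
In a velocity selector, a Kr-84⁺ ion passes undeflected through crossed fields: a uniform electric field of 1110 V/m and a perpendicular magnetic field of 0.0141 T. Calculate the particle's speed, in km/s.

v ≈ 78.7 km/s

For zero net force, qE = qvB, so v = E/B.
v = (1110) / (0.0141) = 7.87×10^4 m/s.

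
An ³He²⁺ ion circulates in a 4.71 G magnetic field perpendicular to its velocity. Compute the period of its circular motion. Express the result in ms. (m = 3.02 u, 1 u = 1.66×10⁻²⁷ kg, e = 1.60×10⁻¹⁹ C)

T ≈ 0.209 ms

The cyclotron period is independent of speed: T = 2πm/(qB).
T = 2π(5.01×10^-27) / [(2×1.60×10^-19)(4.71×10^-4)] = 2.09×10^-4 s.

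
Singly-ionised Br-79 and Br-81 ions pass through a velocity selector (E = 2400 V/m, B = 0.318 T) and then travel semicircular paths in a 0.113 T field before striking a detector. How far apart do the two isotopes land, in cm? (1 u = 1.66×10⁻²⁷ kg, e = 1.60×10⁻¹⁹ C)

Δd ≈ 0.277 cm

Both emerge at v = E/B₁ = 7550 m/s.
r = mv/(qB₂), so r₁ = 0.05474 m and r₂ = 0.05613 m, giving Δr = 1.39×10^-3 m.
After a semicircle each ion lands a diameter 2r from the entry slit, so the separation is 2Δr = 2.77×10^-3 m.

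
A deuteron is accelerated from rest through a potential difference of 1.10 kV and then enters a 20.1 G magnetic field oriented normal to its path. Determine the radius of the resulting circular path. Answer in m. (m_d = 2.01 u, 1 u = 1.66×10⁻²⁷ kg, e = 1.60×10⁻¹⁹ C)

The kinetic energy gained is K = qV = (1×1.60×10^-19)(1100) = 1.76×10^-16 J.
v = √(2K/m) = 3.25×10^5 m/s.
r = mv/(qB) = (3.34×10^-27)(3.25×10^5) / [(1×1.60×10^-19)(2.01×10^-3)] = 3.37 m.

r ≈ 3.37 m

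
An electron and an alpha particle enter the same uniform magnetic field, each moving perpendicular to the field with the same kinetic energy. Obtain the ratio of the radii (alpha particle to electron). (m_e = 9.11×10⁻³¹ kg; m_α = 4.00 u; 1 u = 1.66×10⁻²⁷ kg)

r = √(2mK)/(qB) ⇒ at equal K, r ∝ √m/q.
r_{alpha particle}/r_{electron} = 42.7.

ratio ≈ 42.7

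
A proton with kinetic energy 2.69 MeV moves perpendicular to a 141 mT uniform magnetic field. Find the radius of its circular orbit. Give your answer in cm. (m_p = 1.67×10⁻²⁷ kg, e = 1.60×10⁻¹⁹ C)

Convert the energy: K = 2.69 MeV = 4.30×10^-13 J.
v = √(2K/m) = √(2·4.30×10^-13/1.67×10^-27) = 2.27×10^7 m/s.
r = mv/(qB) = (1.67×10^-27)(2.27×10^7) / [(1×1.60×10^-19)(0.141)] = 1.68 m.

r ≈ 168 cm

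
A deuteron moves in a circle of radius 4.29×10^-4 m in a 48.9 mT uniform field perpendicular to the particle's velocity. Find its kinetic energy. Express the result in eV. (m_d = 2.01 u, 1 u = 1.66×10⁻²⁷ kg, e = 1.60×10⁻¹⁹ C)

K ≈ 0.0106 eV

v = qBr/m = (1×1.60×10^-19)(0.0489)(4.29×10^-4) / (3.34×10^-27) = 1010 m/s.
K = ½mv² = 0.5·(3.34×10^-27)·(1010)² = 1.69×10^-21 J = 0.0106 eV.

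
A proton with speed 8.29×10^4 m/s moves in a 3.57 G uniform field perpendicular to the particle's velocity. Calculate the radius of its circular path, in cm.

The magnetic force provides the centripetal force: qvB = mv²/r, so r = mv/(qB).
r = (1.67×10^-27 kg)(8.29×10^4 m/s) / [(1×1.60×10^-19 C)(3.57×10^-4 T)] = 2.42 m.

r ≈ 242 cm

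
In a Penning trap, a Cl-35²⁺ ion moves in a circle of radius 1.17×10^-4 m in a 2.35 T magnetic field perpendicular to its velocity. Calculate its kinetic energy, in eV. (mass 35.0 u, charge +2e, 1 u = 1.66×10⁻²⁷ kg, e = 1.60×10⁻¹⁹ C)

K ≈ 0.416 eV

v = qBr/m = (2×1.60×10^-19)(2.35)(1.17×10^-4) / (5.81×10^-26) = 1510 m/s.
K = ½mv² = 0.5·(5.81×10^-26)·(1510)² = 6.66×10^-20 J = 0.416 eV.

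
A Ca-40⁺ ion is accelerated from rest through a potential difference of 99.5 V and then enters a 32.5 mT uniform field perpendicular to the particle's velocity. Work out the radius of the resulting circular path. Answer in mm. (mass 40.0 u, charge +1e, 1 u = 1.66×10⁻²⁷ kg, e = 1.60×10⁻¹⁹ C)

The kinetic energy gained is K = qV = (1×1.60×10^-19)(99.5) = 1.59×10^-17 J.
v = √(2K/m) = 2.19×10^4 m/s.
r = mv/(qB) = (6.64×10^-26)(2.19×10^4) / [(1×1.60×10^-19)(0.0325)] = 0.280 m.

r ≈ 280 mm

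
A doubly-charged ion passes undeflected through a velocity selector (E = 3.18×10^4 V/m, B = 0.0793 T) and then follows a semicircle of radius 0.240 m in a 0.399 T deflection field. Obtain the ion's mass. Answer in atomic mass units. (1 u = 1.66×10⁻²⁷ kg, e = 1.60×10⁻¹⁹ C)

v = E/B₁ = 4.01×10^5 m/s.
From r = mv/(qB₂), m = qB₂r/v = (2×1.60×10^-19)(0.399)(0.240) / (4.01×10^5) = 7.64×10^-26 kg.
In atomic mass units: m = 7.64×10^-26 / 1.66×10^-27 = 46.0 u.

m ≈ 46.0 u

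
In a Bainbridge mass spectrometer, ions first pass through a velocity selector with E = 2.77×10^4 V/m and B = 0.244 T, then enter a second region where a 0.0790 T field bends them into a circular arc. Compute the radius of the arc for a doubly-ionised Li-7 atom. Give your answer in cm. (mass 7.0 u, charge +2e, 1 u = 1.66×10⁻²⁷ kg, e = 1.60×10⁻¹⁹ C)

The selector passes v = E/B = 2.77×10^4/0.244 = 1.14×10^5 m/s.
In the deflection region, r = mv/(qB₂) = (1.16×10^-26)(1.14×10^5) / [(2×1.60×10^-19)(0.0790)] = 0.0522 m.

r ≈ 5.22 cm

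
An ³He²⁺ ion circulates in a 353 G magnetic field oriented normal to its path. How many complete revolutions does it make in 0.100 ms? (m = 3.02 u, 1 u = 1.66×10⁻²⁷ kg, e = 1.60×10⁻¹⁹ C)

T = 2πm/(qB) = 2π(5.0132×10^-27) / [(2×1.60×10^-19)(0.0353)] = 2.7885×10^-6 s.
N = t/T = 1.00×10^-4 / 2.7885×10^-6 ≈ 35.86, so 35 complete revolutions.

N = 35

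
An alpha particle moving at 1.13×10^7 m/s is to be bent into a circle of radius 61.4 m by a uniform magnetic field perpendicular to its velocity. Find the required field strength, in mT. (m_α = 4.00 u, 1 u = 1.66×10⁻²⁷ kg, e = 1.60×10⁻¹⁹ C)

qvB = mv²/r gives B = mv/(qr).
B = (6.64×10^-27)(1.13×10^7) / [(2×1.60×10^-19)(61.4)] = 3.82×10^-3 T.

B ≈ 3.82 mT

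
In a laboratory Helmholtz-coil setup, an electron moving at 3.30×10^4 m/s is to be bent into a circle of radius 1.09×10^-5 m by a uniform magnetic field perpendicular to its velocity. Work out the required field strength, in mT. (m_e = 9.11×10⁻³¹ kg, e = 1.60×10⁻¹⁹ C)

qvB = mv²/r gives B = mv/(qr).
B = (9.11×10^-31)(3.30×10^4) / [(1×1.60×10^-19)(1.09×10^-5)] = 0.0172 T.

B ≈ 17.2 mT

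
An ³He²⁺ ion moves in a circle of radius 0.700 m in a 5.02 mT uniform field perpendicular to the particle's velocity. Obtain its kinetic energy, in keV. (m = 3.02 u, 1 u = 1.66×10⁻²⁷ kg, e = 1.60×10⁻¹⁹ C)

K ≈ 0.788 keV

v = qBr/m = (2×1.60×10^-19)(5.02×10^-3)(0.700) / (5.01×10^-27) = 2.24×10^5 m/s.
K = ½mv² = 0.5·(5.01×10^-27)·(2.24×10^5)² = 1.26×10^-16 J = 0.788 keV.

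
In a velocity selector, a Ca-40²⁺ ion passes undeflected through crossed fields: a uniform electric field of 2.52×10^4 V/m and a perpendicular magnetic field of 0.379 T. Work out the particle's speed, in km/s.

For zero net force, qE = qvB, so v = E/B.
v = (2.52×10^4) / (0.379) = 6.65×10^4 m/s.

v ≈ 66.5 km/s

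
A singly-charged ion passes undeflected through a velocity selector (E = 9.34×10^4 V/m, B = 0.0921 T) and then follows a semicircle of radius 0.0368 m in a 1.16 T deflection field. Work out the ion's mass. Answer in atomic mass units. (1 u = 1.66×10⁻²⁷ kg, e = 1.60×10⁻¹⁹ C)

v = E/B₁ = 1.01×10^6 m/s.
From r = mv/(qB₂), m = qB₂r/v = (1×1.60×10^-19)(1.16)(0.0368) / (1.01×10^6) = 6.74×10^-27 kg.
In atomic mass units: m = 6.74×10^-27 / 1.66×10^-27 = 4.06 u.

m ≈ 4.06 u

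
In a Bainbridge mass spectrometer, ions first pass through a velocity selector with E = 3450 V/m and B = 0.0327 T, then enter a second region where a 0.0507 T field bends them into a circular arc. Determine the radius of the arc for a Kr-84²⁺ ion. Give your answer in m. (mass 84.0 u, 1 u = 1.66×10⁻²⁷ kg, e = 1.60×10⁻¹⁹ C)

r ≈ 0.907 m

The selector passes v = E/B = 3450/0.0327 = 1.06×10^5 m/s.
In the deflection region, r = mv/(qB₂) = (1.39×10^-25)(1.06×10^5) / [(2×1.60×10^-19)(0.0507)] = 0.907 m.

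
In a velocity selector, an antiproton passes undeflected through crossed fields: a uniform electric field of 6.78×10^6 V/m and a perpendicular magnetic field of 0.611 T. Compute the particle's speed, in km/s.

v ≈ 11100 km/s

For zero net force, qE = qvB, so v = E/B.
v = (6.78×10^6) / (0.611) = 1.11×10^7 m/s.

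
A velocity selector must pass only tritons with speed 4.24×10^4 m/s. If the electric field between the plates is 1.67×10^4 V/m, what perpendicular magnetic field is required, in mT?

B ≈ 394 mT

qE = qvB ⇒ B = E/v = (1.67×10^4) / (4.24×10^4) = 0.394 T.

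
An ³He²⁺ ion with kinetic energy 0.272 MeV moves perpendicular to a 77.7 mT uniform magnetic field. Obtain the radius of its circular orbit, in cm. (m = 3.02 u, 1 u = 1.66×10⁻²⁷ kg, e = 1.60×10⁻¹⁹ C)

r ≈ 84.0 cm

Convert the energy: K = 0.272 MeV = 4.35×10^-14 J.
v = √(2K/m) = √(2·4.35×10^-14/5.01×10^-27) = 4.17×10^6 m/s.
r = mv/(qB) = (5.01×10^-27)(4.17×10^6) / [(2×1.60×10^-19)(0.0777)] = 0.840 m.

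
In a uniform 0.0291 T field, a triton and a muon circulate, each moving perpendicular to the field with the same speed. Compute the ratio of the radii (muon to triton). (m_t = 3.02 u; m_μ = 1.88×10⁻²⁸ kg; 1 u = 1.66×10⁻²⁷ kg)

ratio ≈ 0.0375

r = mv/(qB) ⇒ at equal v, r ∝ m/q.
r_{muon}/r_{triton} = 0.0375.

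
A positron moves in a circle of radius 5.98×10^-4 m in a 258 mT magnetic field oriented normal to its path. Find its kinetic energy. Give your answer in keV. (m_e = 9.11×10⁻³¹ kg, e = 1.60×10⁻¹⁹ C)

K ≈ 2.09 keV

v = qBr/m = (1×1.60×10^-19)(0.258)(5.98×10^-4) / (9.11×10^-31) = 2.71×10^7 m/s.
K = ½mv² = 0.5·(9.11×10^-31)·(2.71×10^7)² = 3.34×10^-16 J = 2.09 keV.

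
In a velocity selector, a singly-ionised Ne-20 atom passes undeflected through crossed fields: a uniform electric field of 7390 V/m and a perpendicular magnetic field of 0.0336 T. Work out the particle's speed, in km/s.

v ≈ 220 km/s

For zero net force, qE = qvB, so v = E/B.
v = (7390) / (0.0336) = 2.20×10^5 m/s.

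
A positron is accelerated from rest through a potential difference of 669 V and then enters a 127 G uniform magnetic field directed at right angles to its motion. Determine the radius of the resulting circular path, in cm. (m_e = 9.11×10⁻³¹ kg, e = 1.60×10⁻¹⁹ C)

r ≈ 0.687 cm

The kinetic energy gained is K = qV = (1×1.60×10^-19)(669) = 1.07×10^-16 J.
v = √(2K/m) = 1.53×10^7 m/s.
r = mv/(qB) = (9.11×10^-31)(1.53×10^7) / [(1×1.60×10^-19)(0.0127)] = 6.87×10^-3 m.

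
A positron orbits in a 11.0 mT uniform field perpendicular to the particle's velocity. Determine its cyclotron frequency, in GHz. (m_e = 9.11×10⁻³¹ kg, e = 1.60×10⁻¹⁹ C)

f ≈ 0.307 GHz

f = qB/(2πm) = (1×1.60×10^-19)(0.0110) / [2π(9.11×10^-31)] = 3.07×10^8 Hz.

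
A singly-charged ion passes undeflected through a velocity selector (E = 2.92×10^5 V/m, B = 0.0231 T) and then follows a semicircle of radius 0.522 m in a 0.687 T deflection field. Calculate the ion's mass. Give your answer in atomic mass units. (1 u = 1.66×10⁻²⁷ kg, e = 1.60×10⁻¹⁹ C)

v = E/B₁ = 1.26×10^7 m/s.
From r = mv/(qB₂), m = qB₂r/v = (1×1.60×10^-19)(0.687)(0.522) / (1.26×10^7) = 4.54×10^-27 kg.
In atomic mass units: m = 4.54×10^-27 / 1.66×10^-27 = 2.73 u.

m ≈ 2.73 u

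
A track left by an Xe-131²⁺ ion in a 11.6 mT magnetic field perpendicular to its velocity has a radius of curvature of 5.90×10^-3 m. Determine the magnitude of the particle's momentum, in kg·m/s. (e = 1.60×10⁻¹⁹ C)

p ≈ 2.19×10^-23 kg·m/s

Since qvB = mv²/r, the momentum p = mv = qBr.
p = (2×1.60×10^-19)(0.0116)(5.90×10^-3) = 2.19×10^-23 kg·m/s.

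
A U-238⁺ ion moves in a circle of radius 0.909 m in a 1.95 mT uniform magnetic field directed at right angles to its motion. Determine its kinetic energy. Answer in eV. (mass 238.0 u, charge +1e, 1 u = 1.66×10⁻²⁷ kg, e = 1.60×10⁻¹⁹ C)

v = qBr/m = (1×1.60×10^-19)(1.95×10^-3)(0.909) / (3.95×10^-25) = 718 m/s.
K = ½mv² = 0.5·(3.95×10^-25)·(718)² = 1.02×10^-19 J = 0.636 eV.

K ≈ 0.636 eV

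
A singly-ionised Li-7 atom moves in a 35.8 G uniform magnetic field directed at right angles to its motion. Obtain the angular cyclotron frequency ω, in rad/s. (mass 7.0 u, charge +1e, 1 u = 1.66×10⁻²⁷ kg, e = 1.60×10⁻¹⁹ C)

ω = qB/m = (1×1.60×10^-19)(3.58×10^-3) / (1.16×10^-26) = 4.93×10^4 rad/s.

ω ≈ 4.93×10^4 rad/s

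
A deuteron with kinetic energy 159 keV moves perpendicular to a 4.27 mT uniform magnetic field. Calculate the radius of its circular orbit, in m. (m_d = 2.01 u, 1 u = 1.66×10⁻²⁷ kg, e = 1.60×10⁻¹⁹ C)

r ≈ 19.1 m

Convert the energy: K = 159 keV = 2.54×10^-14 J.
v = √(2K/m) = √(2·2.54×10^-14/3.34×10^-27) = 3.91×10^6 m/s.
r = mv/(qB) = (3.34×10^-27)(3.91×10^6) / [(1×1.60×10^-19)(4.27×10^-3)] = 19.1 m.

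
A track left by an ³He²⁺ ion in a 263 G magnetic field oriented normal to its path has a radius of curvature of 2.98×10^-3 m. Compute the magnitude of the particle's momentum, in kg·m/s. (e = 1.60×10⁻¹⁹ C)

p ≈ 2.51×10^-23 kg·m/s

Since qvB = mv²/r, the momentum p = mv = qBr.
p = (2×1.60×10^-19)(0.0263)(2.98×10^-3) = 2.51×10^-23 kg·m/s.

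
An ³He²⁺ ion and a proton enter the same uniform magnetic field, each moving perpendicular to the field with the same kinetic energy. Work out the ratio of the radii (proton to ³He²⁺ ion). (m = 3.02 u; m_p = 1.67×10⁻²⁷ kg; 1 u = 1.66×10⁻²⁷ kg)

ratio ≈ 1.15

r = √(2mK)/(qB) ⇒ at equal K, r ∝ √m/q.
r_{proton}/r_{³He²⁺ ion} = 1.15.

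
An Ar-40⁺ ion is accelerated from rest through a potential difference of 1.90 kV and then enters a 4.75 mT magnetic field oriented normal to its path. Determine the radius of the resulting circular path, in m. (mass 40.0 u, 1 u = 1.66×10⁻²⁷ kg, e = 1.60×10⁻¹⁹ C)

The kinetic energy gained is K = qV = (1×1.60×10^-19)(1900) = 3.04×10^-16 J.
v = √(2K/m) = 9.57×10^4 m/s.
r = mv/(qB) = (6.64×10^-26)(9.57×10^4) / [(1×1.60×10^-19)(4.75×10^-3)] = 8.36 m.

r ≈ 8.36 m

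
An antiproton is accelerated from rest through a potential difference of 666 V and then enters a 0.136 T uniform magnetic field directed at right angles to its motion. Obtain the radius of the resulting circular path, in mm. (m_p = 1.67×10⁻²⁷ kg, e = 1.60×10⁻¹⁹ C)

The kinetic energy gained is K = qV = (1×1.60×10^-19)(666) = 1.07×10^-16 J.
v = √(2K/m) = 3.57×10^5 m/s.
r = mv/(qB) = (1.67×10^-27)(3.57×10^5) / [(1×1.60×10^-19)(0.136)] = 0.0274 m.

r ≈ 27.4 mm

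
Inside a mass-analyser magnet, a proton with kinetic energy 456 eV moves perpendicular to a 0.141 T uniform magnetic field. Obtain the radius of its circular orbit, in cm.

Convert the energy: K = 456 eV = 7.30×10^-17 J.
v = √(2K/m) = √(2·7.30×10^-17/1.67×10^-27) = 2.96×10^5 m/s.
r = mv/(qB) = (1.67×10^-27)(2.96×10^5) / [(1×1.60×10^-19)(0.141)] = 0.0219 m.

r ≈ 2.19 cm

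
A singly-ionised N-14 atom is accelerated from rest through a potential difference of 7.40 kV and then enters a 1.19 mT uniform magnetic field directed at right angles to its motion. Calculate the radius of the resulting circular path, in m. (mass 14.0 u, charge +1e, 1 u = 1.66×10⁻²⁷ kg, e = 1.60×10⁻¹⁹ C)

r ≈ 39.0 m

The kinetic energy gained is K = qV = (1×1.60×10^-19)(7400) = 1.18×10^-15 J.
v = √(2K/m) = 3.19×10^5 m/s.
r = mv/(qB) = (2.32×10^-26)(3.19×10^5) / [(1×1.60×10^-19)(1.19×10^-3)] = 39.0 m.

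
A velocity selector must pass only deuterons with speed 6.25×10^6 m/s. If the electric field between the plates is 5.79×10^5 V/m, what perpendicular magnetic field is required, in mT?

B ≈ 92.6 mT

qE = qvB ⇒ B = E/v = (5.79×10^5) / (6.25×10^6) = 0.0926 T.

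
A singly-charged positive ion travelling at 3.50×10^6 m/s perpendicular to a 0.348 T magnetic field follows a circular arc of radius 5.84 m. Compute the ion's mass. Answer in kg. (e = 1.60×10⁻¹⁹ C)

qvB = mv²/r ⇒ m = qBr/v.
m = (1×1.60×10^-19)(0.348)(5.84) / (3.50×10^6) = 9.29×10^-26 kg.

m ≈ 9.29×10^-26 kg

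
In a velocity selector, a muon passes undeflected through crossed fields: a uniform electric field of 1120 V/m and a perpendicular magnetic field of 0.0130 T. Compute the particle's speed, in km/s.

For zero net force, qE = qvB, so v = E/B.
v = (1120) / (0.0130) = 8.62×10^4 m/s.

v ≈ 86.2 km/s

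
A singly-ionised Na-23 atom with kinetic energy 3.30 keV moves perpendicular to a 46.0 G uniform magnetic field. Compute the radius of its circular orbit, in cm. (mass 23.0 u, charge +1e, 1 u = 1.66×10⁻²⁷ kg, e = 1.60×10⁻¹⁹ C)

Convert the energy: K = 3.30 keV = 5.28×10^-16 J.
v = √(2K/m) = √(2·5.28×10^-16/3.82×10^-26) = 1.66×10^5 m/s.
r = mv/(qB) = (3.82×10^-26)(1.66×10^5) / [(1×1.60×10^-19)(4.60×10^-3)] = 8.63 m.

r ≈ 863 cm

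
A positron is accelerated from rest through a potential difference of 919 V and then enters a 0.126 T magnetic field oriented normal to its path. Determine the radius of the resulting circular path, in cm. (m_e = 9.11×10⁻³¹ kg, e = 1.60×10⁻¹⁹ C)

r ≈ 0.0812 cm

The kinetic energy gained is K = qV = (1×1.60×10^-19)(919) = 1.47×10^-16 J.
v = √(2K/m) = 1.80×10^7 m/s.
r = mv/(qB) = (9.11×10^-31)(1.80×10^7) / [(1×1.60×10^-19)(0.126)] = 8.12×10^-4 m.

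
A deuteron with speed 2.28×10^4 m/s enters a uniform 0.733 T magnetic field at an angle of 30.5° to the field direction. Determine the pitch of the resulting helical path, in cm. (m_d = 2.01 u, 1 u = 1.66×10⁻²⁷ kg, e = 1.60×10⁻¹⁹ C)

The velocity component along B is v∥ = v cos30.5° = 1.96×10^4 m/s.
The cyclotron period T = 2πm/(qB) = 1.79×10^-7 s is set by m, q, B alone.
Pitch = v∥·T = (1.96×10^4)(1.79×10^-7) = 3.51×10^-3 m.

pitch ≈ 0.351 cm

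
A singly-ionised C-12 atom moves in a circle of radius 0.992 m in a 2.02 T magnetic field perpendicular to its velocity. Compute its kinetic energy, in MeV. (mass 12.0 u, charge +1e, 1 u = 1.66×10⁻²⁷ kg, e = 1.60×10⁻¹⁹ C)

v = qBr/m = (1×1.60×10^-19)(2.02)(0.992) / (1.99×10^-26) = 1.61×10^7 m/s.
K = ½mv² = 0.5·(1.99×10^-26)·(1.61×10^7)² = 2.58×10^-12 J = 16.1 MeV.

K ≈ 16.1 MeV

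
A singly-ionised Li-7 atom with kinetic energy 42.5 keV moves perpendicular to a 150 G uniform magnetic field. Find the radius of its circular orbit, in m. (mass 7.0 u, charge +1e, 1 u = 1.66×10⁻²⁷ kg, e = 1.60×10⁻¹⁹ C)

r ≈ 5.24 m

Convert the energy: K = 42.5 keV = 6.80×10^-15 J.
v = √(2K/m) = √(2·6.80×10^-15/1.16×10^-26) = 1.08×10^6 m/s.
r = mv/(qB) = (1.16×10^-26)(1.08×10^6) / [(1×1.60×10^-19)(0.0150)] = 5.24 m.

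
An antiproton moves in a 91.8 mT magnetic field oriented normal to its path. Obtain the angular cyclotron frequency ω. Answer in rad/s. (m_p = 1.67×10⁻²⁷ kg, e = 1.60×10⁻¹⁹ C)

ω = qB/m = (1×1.60×10^-19)(0.0918) / (1.67×10^-27) = 8.80×10^6 rad/s.

ω ≈ 8.80×10^6 rad/s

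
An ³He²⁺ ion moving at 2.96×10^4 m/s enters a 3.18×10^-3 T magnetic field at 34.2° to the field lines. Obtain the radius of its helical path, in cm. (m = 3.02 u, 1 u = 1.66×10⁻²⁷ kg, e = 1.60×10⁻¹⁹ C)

Only the perpendicular component v⊥ = v sin34.2° = 1.66×10^4 m/s is bent by the field.
r = m v⊥ /(qB) = (5.01×10^-27)(1.66×10^4) / [(2×1.60×10^-19)(3.18×10^-3)] = 0.0820 m.

r ≈ 8.20 cm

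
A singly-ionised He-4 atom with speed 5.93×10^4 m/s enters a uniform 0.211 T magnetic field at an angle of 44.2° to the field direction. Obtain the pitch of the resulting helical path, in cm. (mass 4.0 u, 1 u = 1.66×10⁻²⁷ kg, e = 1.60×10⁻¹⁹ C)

pitch ≈ 5.25 cm

The velocity component along B is v∥ = v cos44.2° = 4.25×10^4 m/s.
The cyclotron period T = 2πm/(qB) = 1.24×10^-6 s is set by m, q, B alone.
Pitch = v∥·T = (4.25×10^4)(1.24×10^-6) = 0.0525 m.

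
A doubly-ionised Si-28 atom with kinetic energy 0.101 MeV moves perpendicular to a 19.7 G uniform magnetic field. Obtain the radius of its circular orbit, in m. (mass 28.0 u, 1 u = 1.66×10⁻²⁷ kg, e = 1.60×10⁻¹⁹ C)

Convert the energy: K = 0.101 MeV = 1.62×10^-14 J.
v = √(2K/m) = √(2·1.62×10^-14/4.65×10^-26) = 8.34×10^5 m/s.
r = mv/(qB) = (4.65×10^-26)(8.34×10^5) / [(2×1.60×10^-19)(1.97×10^-3)] = 61.5 m.

r ≈ 61.5 m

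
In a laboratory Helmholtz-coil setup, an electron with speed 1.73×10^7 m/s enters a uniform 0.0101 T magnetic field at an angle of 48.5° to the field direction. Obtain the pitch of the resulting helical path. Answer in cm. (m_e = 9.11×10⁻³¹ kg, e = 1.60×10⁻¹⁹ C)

The velocity component along B is v∥ = v cos48.5° = 1.15×10^7 m/s.
The cyclotron period T = 2πm/(qB) = 3.54×10^-9 s is set by m, q, B alone.
Pitch = v∥·T = (1.15×10^7)(3.54×10^-9) = 0.0406 m.

pitch ≈ 4.06 cm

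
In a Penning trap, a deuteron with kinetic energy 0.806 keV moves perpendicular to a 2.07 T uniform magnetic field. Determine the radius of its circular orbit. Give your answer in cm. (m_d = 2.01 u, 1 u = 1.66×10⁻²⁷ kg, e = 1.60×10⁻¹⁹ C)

r ≈ 0.280 cm

Convert the energy: K = 0.806 keV = 1.29×10^-16 J.
v = √(2K/m) = √(2·1.29×10^-16/3.34×10^-27) = 2.78×10^5 m/s.
r = mv/(qB) = (3.34×10^-27)(2.78×10^5) / [(1×1.60×10^-19)(2.07)] = 2.80×10^-3 m.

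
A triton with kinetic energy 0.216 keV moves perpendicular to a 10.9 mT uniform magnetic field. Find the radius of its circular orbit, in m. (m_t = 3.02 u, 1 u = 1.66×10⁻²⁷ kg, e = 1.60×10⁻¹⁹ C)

r ≈ 0.338 m

Convert the energy: K = 0.216 keV = 3.46×10^-17 J.
v = √(2K/m) = √(2·3.46×10^-17/5.01×10^-27) = 1.17×10^5 m/s.
r = mv/(qB) = (5.01×10^-27)(1.17×10^5) / [(1×1.60×10^-19)(0.0109)] = 0.338 m.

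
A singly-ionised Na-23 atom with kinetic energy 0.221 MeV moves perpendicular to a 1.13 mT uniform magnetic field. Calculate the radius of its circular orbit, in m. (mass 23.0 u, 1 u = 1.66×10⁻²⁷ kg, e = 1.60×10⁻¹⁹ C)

r ≈ 287 m

Convert the energy: K = 0.221 MeV = 3.54×10^-14 J.
v = √(2K/m) = √(2·3.54×10^-14/3.82×10^-26) = 1.36×10^6 m/s.
r = mv/(qB) = (3.82×10^-26)(1.36×10^6) / [(1×1.60×10^-19)(1.13×10^-3)] = 287 m.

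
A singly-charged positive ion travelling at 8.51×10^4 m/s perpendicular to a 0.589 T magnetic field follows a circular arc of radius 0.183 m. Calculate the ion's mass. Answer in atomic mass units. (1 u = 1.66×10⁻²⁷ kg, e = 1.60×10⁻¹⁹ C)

qvB = mv²/r ⇒ m = qBr/v.
m = (1×1.60×10^-19)(0.589)(0.183) / (8.51×10^4) = 2.03×10^-25 kg = 122 u.

m ≈ 122 u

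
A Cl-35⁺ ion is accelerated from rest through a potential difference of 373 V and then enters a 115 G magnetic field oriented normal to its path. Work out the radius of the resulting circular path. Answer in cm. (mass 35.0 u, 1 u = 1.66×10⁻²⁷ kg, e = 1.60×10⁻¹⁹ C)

The kinetic energy gained is K = qV = (1×1.60×10^-19)(373) = 5.97×10^-17 J.
v = √(2K/m) = 4.53×10^4 m/s.
r = mv/(qB) = (5.81×10^-26)(4.53×10^4) / [(1×1.60×10^-19)(0.0115)] = 1.43 m.

r ≈ 143 cm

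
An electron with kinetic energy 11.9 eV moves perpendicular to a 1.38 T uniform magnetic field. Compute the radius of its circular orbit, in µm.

Convert the energy: K = 11.9 eV = 1.90×10^-18 J.
v = √(2K/m) = √(2·1.90×10^-18/9.11×10^-31) = 2.04×10^6 m/s.
r = mv/(qB) = (9.11×10^-31)(2.04×10^6) / [(1×1.60×10^-19)(1.38)] = 8.44×10^-6 m.

r ≈ 8.44 µm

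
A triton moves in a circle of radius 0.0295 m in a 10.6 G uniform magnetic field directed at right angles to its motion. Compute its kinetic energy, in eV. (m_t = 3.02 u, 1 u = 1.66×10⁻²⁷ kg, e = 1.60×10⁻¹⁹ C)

v = qBr/m = (1×1.60×10^-19)(1.06×10^-3)(0.0295) / (5.01×10^-27) = 998 m/s.
K = ½mv² = 0.5·(5.01×10^-27)·(998)² = 2.50×10^-21 J = 0.0156 eV.

K ≈ 0.0156 eV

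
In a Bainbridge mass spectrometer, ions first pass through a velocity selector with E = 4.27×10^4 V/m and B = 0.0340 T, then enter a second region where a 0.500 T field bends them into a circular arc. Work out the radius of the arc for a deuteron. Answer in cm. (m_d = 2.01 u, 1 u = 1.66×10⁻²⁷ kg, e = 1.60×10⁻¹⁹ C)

The selector passes v = E/B = 4.27×10^4/0.0340 = 1.26×10^6 m/s.
In the deflection region, r = mv/(qB₂) = (3.34×10^-27)(1.26×10^6) / [(1×1.60×10^-19)(0.500)] = 0.0524 m.

r ≈ 5.24 cm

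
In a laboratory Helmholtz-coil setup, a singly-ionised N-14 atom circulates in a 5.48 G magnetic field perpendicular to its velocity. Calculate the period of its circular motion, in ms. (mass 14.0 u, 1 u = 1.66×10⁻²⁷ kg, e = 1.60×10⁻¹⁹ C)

The cyclotron period is independent of speed: T = 2πm/(qB).
T = 2π(2.32×10^-26) / [(1×1.60×10^-19)(5.48×10^-4)] = 1.67×10^-3 s.

T ≈ 1.67 ms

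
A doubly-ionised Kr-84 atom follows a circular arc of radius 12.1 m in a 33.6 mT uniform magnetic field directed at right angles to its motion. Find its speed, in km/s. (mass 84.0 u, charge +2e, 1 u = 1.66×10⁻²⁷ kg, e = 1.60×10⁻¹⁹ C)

From qvB = mv²/r, v = qBr/m.
v = (2×1.60×10^-19)(0.0336)(12.1) / (1.39×10^-25) = 9.33×10^5 m/s.

v ≈ 933 km/s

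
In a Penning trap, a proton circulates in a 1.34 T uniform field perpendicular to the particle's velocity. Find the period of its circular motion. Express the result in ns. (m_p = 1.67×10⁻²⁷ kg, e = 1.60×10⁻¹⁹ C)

T ≈ 48.9 ns

The cyclotron period is independent of speed: T = 2πm/(qB).
T = 2π(1.67×10^-27) / [(1×1.60×10^-19)(1.34)] = 4.89×10^-8 s.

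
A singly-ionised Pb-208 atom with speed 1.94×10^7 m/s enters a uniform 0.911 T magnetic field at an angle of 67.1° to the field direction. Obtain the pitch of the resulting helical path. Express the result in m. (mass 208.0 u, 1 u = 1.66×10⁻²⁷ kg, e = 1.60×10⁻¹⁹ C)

The velocity component along B is v∥ = v cos67.1° = 7.55×10^6 m/s.
The cyclotron period T = 2πm/(qB) = 1.49×10^-5 s is set by m, q, B alone.
Pitch = v∥·T = (7.55×10^6)(1.49×10^-5) = 112 m.

pitch ≈ 112 m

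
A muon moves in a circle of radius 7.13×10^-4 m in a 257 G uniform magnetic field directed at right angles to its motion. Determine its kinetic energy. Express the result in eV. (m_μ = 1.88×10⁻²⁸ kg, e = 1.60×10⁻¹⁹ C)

K ≈ 0.143 eV

v = qBr/m = (1×1.60×10^-19)(0.0257)(7.13×10^-4) / (1.88×10^-28) = 1.56×10^4 m/s.
K = ½mv² = 0.5·(1.88×10^-28)·(1.56×10^4)² = 2.29×10^-20 J = 0.143 eV.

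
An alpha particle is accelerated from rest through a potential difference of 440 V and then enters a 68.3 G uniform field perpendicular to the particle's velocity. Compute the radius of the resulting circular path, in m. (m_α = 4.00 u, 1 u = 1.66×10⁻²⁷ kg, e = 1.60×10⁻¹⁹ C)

r ≈ 0.626 m

The kinetic energy gained is K = qV = (2×1.60×10^-19)(440) = 1.41×10^-16 J.
v = √(2K/m) = 2.06×10^5 m/s.
r = mv/(qB) = (6.64×10^-27)(2.06×10^5) / [(2×1.60×10^-19)(6.83×10^-3)] = 0.626 m.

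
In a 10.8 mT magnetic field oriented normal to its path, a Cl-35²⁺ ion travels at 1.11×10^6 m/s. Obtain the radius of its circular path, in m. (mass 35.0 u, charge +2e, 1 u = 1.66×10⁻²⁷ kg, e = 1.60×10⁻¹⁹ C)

The magnetic force provides the centripetal force: qvB = mv²/r, so r = mv/(qB).
r = (5.81×10^-26 kg)(1.11×10^6 m/s) / [(2×1.60×10^-19 C)(0.0108 T)] = 18.7 m.

r ≈ 18.7 m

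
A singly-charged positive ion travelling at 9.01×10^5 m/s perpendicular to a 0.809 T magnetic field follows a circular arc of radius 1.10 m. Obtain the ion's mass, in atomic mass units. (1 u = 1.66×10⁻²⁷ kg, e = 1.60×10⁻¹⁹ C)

qvB = mv²/r ⇒ m = qBr/v.
m = (1×1.60×10^-19)(0.809)(1.10) / (9.01×10^5) = 1.58×10^-25 kg = 95.2 u.

m ≈ 95.2 u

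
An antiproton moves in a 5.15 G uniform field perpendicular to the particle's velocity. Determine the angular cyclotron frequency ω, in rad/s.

ω = qB/m = (1×1.60×10^-19)(5.15×10^-4) / (1.67×10^-27) = 4.93×10^4 rad/s.

ω ≈ 4.93×10^4 rad/s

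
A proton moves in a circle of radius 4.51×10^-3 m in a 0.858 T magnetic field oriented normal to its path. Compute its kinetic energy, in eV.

K ≈ 717 eV

v = qBr/m = (1×1.60×10^-19)(0.858)(4.51×10^-3) / (1.67×10^-27) = 3.71×10^5 m/s.
K = ½mv² = 0.5·(1.67×10^-27)·(3.71×10^5)² = 1.15×10^-16 J = 717 eV.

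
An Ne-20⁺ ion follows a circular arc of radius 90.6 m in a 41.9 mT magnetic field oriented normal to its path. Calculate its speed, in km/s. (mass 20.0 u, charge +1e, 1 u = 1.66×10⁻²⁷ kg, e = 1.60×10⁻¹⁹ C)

From qvB = mv²/r, v = qBr/m.
v = (1×1.60×10^-19)(0.0419)(90.6) / (3.32×10^-26) = 1.83×10^7 m/s.

v ≈ 18300 km/s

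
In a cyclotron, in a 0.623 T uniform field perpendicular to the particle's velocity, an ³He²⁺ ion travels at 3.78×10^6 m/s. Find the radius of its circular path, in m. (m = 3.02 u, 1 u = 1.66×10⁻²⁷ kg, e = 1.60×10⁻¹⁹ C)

The magnetic force provides the centripetal force: qvB = mv²/r, so r = mv/(qB).
r = (5.01×10^-27 kg)(3.78×10^6 m/s) / [(2×1.60×10^-19 C)(0.623 T)] = 0.0951 m.

r ≈ 0.0951 m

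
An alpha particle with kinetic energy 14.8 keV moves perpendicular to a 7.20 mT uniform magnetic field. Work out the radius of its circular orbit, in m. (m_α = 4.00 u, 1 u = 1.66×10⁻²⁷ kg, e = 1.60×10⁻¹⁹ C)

Convert the energy: K = 14.8 keV = 2.37×10^-15 J.
v = √(2K/m) = √(2·2.37×10^-15/6.64×10^-27) = 8.45×10^5 m/s.
r = mv/(qB) = (6.64×10^-27)(8.45×10^5) / [(2×1.60×10^-19)(7.20×10^-3)] = 2.43 m.

r ≈ 2.43 m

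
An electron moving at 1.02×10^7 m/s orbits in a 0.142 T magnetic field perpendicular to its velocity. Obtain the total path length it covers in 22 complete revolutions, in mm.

r = mv/(qB) = 4.09×10^-4 m, so one revolution covers 2πr = 2.57×10^-3 m.
In 22 revolutions: L = 22·2πr = 0.0565 m.

L ≈ 56.5 mm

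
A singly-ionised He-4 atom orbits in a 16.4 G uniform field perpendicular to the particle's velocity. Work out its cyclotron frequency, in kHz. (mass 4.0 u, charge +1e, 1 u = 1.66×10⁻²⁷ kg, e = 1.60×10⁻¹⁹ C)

f ≈ 6.29 kHz

f = qB/(2πm) = (1×1.60×10^-19)(1.64×10^-3) / [2π(6.64×10^-27)] = 6290 Hz.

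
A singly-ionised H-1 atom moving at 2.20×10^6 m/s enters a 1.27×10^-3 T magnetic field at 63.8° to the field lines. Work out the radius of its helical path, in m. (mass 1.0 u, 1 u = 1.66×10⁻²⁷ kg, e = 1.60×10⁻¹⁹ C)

r ≈ 16.1 m

Only the perpendicular component v⊥ = v sin63.8° = 1.97×10^6 m/s is bent by the field.
r = m v⊥ /(qB) = (1.66×10^-27)(1.97×10^6) / [(1×1.60×10^-19)(1.27×10^-3)] = 16.1 m.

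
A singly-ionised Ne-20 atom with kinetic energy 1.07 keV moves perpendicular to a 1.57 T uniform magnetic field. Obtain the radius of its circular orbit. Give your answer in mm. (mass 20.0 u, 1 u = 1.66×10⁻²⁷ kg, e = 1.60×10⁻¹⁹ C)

r ≈ 13.4 mm

Convert the energy: K = 1.07 keV = 1.71×10^-16 J.
v = √(2K/m) = √(2·1.71×10^-16/3.32×10^-26) = 1.02×10^5 m/s.
r = mv/(qB) = (3.32×10^-26)(1.02×10^5) / [(1×1.60×10^-19)(1.57)] = 0.0134 m.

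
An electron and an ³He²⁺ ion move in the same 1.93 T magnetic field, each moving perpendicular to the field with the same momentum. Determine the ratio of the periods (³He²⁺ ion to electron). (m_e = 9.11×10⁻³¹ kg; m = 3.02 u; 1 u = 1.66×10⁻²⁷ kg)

T = 2πm/(qB) is independent of speed, so T₂/T₁ = (m₂/q₂)/(m₁/q₁).
T_{³He²⁺ ion}/T_{electron} = (5.01×10^-27/2e) / (9.11×10^-31/1e) = 2750.

ratio ≈ 2750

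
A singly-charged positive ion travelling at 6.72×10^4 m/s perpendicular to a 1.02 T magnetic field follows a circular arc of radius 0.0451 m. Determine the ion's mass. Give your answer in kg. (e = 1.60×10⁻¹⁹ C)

m ≈ 1.10×10^-25 kg

qvB = mv²/r ⇒ m = qBr/v.
m = (1×1.60×10^-19)(1.02)(0.0451) / (6.72×10^4) = 1.10×10^-25 kg.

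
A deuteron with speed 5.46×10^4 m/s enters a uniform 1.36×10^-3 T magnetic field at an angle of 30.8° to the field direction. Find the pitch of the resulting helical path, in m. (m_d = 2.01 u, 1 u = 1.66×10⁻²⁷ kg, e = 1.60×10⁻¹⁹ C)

The velocity component along B is v∥ = v cos30.8° = 4.69×10^4 m/s.
The cyclotron period T = 2πm/(qB) = 9.63×10^-5 s is set by m, q, B alone.
Pitch = v∥·T = (4.69×10^4)(9.63×10^-5) = 4.52 m.

pitch ≈ 4.52 m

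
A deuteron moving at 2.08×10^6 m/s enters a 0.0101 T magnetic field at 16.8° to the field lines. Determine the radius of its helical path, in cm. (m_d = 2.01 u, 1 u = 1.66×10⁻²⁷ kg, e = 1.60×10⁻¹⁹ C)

r ≈ 124 cm

Only the perpendicular component v⊥ = v sin16.8° = 6.01×10^5 m/s is bent by the field.
r = m v⊥ /(qB) = (3.34×10^-27)(6.01×10^5) / [(1×1.60×10^-19)(0.0101)] = 1.24 m.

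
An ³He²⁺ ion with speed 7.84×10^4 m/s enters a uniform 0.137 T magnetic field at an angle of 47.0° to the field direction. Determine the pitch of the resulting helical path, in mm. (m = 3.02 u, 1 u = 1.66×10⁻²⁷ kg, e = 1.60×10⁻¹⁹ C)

pitch ≈ 38.4 mm

The velocity component along B is v∥ = v cos47.0° = 5.35×10^4 m/s.
The cyclotron period T = 2πm/(qB) = 7.18×10^-7 s is set by m, q, B alone.
Pitch = v∥·T = (5.35×10^4)(7.18×10^-7) = 0.0384 m.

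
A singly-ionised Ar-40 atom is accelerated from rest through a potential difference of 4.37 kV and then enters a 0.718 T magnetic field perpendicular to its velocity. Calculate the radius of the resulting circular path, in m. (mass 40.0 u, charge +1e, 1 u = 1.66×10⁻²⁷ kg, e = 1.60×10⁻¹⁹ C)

r ≈ 0.0839 m

The kinetic energy gained is K = qV = (1×1.60×10^-19)(4370) = 6.99×10^-16 J.
v = √(2K/m) = 1.45×10^5 m/s.
r = mv/(qB) = (6.64×10^-26)(1.45×10^5) / [(1×1.60×10^-19)(0.718)] = 0.0839 m.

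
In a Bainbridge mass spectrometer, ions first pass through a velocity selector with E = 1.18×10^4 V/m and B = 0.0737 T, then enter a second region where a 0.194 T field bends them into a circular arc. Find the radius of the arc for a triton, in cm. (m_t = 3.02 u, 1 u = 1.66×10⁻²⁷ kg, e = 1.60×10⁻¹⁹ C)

r ≈ 2.59 cm

The selector passes v = E/B = 1.18×10^4/0.0737 = 1.60×10^5 m/s.
In the deflection region, r = mv/(qB₂) = (5.01×10^-27)(1.60×10^5) / [(1×1.60×10^-19)(0.194)] = 0.0259 m.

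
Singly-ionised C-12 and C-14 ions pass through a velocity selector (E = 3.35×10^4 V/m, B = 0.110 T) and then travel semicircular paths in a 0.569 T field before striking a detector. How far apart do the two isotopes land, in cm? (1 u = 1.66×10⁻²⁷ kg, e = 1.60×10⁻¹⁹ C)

Δd ≈ 2.22 cm

Both emerge at v = E/B₁ = 3.05×10^5 m/s.
r = mv/(qB₂), so r₁ = 0.0666 m and r₂ = 0.0777 m, giving Δr = 0.0111 m.
After a semicircle each ion lands a diameter 2r from the entry slit, so the separation is 2Δr = 0.0222 m.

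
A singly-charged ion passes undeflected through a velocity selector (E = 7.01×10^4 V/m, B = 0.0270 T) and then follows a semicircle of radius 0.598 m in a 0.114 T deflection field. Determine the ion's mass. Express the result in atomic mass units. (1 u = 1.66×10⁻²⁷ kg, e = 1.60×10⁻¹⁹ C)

m ≈ 2.53 u

v = E/B₁ = 2.60×10^6 m/s.
From r = mv/(qB₂), m = qB₂r/v = (1×1.60×10^-19)(0.114)(0.598) / (2.60×10^6) = 4.20×10^-27 kg.
In atomic mass units: m = 4.20×10^-27 / 1.66×10^-27 = 2.53 u.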